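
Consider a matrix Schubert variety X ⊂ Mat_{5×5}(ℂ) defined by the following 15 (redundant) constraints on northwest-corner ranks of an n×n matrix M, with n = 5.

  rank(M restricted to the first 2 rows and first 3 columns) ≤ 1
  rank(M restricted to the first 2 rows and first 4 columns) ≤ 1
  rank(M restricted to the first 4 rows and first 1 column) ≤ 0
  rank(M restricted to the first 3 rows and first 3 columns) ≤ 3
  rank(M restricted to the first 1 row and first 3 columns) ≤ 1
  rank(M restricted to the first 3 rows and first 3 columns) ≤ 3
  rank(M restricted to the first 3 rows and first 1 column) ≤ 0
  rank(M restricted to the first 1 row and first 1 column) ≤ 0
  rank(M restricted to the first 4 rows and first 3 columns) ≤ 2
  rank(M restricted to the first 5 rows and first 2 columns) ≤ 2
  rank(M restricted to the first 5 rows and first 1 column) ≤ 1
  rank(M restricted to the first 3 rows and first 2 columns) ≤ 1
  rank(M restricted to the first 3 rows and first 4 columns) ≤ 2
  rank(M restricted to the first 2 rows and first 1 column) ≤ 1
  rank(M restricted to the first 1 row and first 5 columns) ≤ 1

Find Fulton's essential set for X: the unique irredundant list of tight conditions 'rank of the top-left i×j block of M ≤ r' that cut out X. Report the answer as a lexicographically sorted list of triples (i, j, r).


Computing R[i][j] = min implied NW-rank bound (n=5, 15 conditions):

  R[1]: 0 1 1 1 1
  R[2]: 0 1 1 1 2
  R[3]: 0 1 2 2 3
  R[4]: 0 1 2 3 4
  R[5]: 1 2 3 4 5

reading off 1-entries of Δ²R: w = (2, 5, 3, 4, 1).

Fulton essential set (2 of the 6 Rothe cells):

[(2, 4, 1), (4, 1, 0)]


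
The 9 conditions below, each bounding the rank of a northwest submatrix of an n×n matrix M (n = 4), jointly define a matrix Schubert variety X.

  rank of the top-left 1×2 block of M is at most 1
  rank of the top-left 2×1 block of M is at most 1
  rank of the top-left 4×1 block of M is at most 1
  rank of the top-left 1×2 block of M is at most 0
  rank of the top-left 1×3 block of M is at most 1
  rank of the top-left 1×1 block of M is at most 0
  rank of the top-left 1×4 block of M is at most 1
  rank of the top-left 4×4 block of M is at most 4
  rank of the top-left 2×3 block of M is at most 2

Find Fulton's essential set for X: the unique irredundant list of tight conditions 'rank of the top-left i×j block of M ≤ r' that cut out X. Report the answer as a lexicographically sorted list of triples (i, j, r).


Computing R[i][j] = min implied NW-rank bound (n=4, 9 conditions):

  i=1: 0  0  1  1
  i=2: 1  1  2  2
  i=3: 1  2  3  3
  i=4: 1  2  3  4

giving w = (3, 1, 2, 4) via Δ²R.

D(w) has 2 cells with 1 SE-corner; essential set:

[(1, 2, 0)]


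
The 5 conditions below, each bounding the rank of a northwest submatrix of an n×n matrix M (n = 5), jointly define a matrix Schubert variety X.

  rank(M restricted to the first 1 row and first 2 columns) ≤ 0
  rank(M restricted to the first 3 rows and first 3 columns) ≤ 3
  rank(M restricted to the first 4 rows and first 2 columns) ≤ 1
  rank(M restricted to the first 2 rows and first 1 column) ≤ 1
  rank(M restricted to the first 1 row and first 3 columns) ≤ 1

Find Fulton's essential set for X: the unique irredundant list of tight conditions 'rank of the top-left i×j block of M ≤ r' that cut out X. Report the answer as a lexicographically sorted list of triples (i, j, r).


Reconstructing r_w from the 5 given conditions:

  R[1]: 0 0 1 1 1
  R[2]: 1 1 2 2 2
  R[3]: 1 1 2 3 3
  R[4]: 1 1 2 3 4
  R[5]: 1 2 3 4 5

hence w(1..5) = (3, 1, 4, 5, 2).

2 SE-corners of the 4-cell Rothe diagram give Ess(w):

[(1, 2, 0), (4, 2, 1)]


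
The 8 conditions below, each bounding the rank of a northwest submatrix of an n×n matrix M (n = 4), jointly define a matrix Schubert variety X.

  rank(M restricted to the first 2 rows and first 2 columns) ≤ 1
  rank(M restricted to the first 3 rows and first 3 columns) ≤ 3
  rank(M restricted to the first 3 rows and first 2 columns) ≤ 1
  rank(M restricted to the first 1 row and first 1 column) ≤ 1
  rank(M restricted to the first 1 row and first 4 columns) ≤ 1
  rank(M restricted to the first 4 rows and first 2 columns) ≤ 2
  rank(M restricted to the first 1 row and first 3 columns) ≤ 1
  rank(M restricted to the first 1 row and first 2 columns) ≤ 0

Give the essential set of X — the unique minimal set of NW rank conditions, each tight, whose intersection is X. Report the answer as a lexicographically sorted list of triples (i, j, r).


Rank table r_w(4×4) implied by the 8 constraints:

  row 1: 0  0  1  1
  row 2: 1  1  2  2
  row 3: 1  1  2  3
  row 4: 1  2  3  4

hence w(1..4) = (3, 1, 4, 2).

ℓ(w)=3; the 2 essential cells (i,j,r):

[(1, 2, 0), (3, 2, 1)]


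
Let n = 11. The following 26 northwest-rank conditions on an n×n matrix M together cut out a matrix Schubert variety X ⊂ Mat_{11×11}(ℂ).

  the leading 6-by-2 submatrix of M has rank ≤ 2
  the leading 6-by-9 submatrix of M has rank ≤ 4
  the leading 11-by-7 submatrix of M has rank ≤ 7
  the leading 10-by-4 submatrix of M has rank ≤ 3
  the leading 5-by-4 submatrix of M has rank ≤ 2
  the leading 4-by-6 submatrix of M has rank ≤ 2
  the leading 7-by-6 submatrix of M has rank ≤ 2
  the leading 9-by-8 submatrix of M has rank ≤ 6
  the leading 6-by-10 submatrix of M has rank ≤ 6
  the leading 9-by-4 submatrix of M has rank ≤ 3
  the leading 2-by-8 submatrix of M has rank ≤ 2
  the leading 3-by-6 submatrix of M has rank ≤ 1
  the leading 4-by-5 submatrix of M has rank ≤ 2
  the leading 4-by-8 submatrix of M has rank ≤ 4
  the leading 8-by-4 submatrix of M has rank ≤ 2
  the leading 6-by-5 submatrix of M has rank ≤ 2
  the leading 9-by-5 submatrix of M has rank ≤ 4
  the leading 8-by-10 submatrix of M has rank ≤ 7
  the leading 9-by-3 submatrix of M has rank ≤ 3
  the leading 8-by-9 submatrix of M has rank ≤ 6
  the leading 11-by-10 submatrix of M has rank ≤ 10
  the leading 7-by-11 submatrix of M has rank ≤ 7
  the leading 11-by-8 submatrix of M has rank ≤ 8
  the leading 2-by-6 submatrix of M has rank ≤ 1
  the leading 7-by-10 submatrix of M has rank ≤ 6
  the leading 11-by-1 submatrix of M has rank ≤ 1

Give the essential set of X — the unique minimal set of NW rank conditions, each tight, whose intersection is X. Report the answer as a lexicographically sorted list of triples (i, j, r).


The tightest implied rank at each (i,j), from the 26 conditions:

  1, 1, 1, 1, 1, 1, 1, 1, 1, 1, 1
  1, 1, 1, 1, 1, 1, 2, 2, 2, 2, 2
  1, 1, 1, 1, 1, 1, 2, 3, 3, 3, 3
  1, 2, 2, 2, 2, 2, 3, 4, 4, 4, 4
  1, 2, 2, 2, 2, 2, 3, 4, 4, 5, 5
  1, 2, 2, 2, 2, 2, 3, 4, 4, 5, 6
  1, 2, 2, 2, 2, 2, 3, 4, 5, 6, 7
  1, 2, 2, 2, 3, 3, 4, 5, 6, 7, 8
  1, 2, 3, 3, 4, 4, 5, 6, 7, 8, 9
  1, 2, 3, 3, 4, 5, 6, 7, 8, 9, 10
  1, 2, 3, 4, 5, 6, 7, 8, 9, 10, 11

reading off 1-entries of Δ²R: w = (1, 7, 8, 2, 10, 11, 9, 5, 3, 6, 4).

|D(w)|=27, |Ess(w)|=5:

[(3, 6, 1), (6, 9, 4), (7, 6, 2), (8, 4, 2), (10, 4, 3)]


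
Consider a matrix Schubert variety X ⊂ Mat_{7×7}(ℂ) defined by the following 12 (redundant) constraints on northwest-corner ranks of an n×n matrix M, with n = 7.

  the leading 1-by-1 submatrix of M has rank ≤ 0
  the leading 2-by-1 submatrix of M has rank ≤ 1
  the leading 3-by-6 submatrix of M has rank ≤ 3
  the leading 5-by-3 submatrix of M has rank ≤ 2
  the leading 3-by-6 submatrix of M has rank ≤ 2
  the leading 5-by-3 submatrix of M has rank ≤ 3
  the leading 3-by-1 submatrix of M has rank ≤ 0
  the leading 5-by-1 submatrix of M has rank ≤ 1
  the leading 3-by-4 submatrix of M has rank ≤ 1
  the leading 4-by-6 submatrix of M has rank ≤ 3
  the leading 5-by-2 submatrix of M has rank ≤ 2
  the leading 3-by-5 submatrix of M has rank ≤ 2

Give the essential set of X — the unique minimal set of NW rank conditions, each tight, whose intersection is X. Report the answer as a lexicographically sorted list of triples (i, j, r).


The tightest implied rank at each (i,j), from the 12 conditions:

  0 | 1 | 1 | 1 | 1 | 1 | 1
  0 | 1 | 1 | 1 | 2 | 2 | 2
  0 | 1 | 1 | 1 | 2 | 2 | 3
  1 | 2 | 2 | 2 | 3 | 3 | 4
  1 | 2 | 2 | 3 | 4 | 4 | 5
  1 | 2 | 3 | 4 | 5 | 5 | 6
  1 | 2 | 3 | 4 | 5 | 6 | 7

the unique w with this rank table is (2, 5, 7, 1, 4, 3, 6).

D(w) has 9 cells with 4 SE-corners; essential set:

[(3, 1, 0), (3, 4, 1), (3, 6, 2), (5, 3, 2)]


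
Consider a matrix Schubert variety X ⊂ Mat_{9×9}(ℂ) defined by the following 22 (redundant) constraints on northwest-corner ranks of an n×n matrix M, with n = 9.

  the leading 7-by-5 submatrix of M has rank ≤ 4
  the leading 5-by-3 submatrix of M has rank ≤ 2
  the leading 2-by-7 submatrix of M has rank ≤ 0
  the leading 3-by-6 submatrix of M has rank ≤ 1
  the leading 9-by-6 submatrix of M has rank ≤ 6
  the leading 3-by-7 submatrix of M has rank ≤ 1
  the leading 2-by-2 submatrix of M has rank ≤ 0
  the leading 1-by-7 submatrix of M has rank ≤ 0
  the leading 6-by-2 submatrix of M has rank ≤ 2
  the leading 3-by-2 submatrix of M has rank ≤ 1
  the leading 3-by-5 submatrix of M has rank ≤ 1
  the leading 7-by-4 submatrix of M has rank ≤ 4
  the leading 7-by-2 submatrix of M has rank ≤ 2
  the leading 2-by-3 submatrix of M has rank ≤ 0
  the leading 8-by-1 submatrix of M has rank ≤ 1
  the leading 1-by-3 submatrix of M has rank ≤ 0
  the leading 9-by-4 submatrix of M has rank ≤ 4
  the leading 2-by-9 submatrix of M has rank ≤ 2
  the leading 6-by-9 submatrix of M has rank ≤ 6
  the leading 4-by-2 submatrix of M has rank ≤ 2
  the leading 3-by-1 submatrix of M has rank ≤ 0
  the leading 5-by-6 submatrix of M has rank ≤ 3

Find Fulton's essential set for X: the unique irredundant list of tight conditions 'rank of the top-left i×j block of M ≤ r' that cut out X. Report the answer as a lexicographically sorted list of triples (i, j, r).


Reconstructing r_w from the 22 given conditions:

  0, 0, 0, 0, 0, 0, 0, 1, 1
  0, 0, 0, 0, 0, 0, 0, 1, 2
  0, 1, 1, 1, 1, 1, 1, 2, 3
  1, 2, 2, 2, 2, 2, 2, 3, 4
  1, 2, 2, 3, 3, 3, 3, 4, 5
  1, 2, 3, 4, 4, 4, 4, 5, 6
  1, 2, 3, 4, 4, 5, 5, 6, 7
  1, 2, 3, 4, 5, 6, 6, 7, 8
  1, 2, 3, 4, 5, 6, 7, 8, 9

so w = (8, 9, 2, 1, 4, 3, 6, 5, 7).

4 SE-corners of the 17-cell Rothe diagram give Ess(w):

[(2, 7, 0), (3, 1, 0), (5, 3, 2), (7, 5, 4)]


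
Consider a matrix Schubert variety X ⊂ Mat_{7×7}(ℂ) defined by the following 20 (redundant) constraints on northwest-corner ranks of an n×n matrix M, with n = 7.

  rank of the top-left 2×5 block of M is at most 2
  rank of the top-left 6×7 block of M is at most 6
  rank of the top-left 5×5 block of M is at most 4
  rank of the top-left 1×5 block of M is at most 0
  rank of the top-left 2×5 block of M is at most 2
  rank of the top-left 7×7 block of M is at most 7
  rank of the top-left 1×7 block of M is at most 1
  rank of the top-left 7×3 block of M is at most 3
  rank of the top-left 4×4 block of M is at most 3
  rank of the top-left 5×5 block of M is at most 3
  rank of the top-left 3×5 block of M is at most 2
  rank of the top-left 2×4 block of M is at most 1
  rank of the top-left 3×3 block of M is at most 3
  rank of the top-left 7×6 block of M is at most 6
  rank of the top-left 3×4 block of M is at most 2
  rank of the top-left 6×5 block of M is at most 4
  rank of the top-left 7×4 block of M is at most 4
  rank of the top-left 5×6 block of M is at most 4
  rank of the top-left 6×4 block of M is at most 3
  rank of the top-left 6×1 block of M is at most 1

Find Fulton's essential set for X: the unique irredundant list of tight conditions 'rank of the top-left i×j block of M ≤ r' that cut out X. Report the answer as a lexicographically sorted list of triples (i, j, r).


Reconstructing r_w from the 20 given conditions:

  i=1: 0 | 0 | 0 | 0 | 0 | 1 | 1
  i=2: 1 | 1 | 1 | 1 | 1 | 2 | 2
  i=3: 1 | 2 | 2 | 2 | 2 | 3 | 3
  i=4: 1 | 2 | 3 | 3 | 3 | 4 | 4
  i=5: 1 | 2 | 3 | 3 | 3 | 4 | 5
  i=6: 1 | 2 | 3 | 3 | 4 | 5 | 6
  i=7: 1 | 2 | 3 | 4 | 5 | 6 | 7

second differences of R give the permutation w = (6, 1, 2, 3, 7, 5, 4).

Fulton essential set (3 of the 8 Rothe cells):

[(1, 5, 0), (5, 5, 3), (6, 4, 3)]


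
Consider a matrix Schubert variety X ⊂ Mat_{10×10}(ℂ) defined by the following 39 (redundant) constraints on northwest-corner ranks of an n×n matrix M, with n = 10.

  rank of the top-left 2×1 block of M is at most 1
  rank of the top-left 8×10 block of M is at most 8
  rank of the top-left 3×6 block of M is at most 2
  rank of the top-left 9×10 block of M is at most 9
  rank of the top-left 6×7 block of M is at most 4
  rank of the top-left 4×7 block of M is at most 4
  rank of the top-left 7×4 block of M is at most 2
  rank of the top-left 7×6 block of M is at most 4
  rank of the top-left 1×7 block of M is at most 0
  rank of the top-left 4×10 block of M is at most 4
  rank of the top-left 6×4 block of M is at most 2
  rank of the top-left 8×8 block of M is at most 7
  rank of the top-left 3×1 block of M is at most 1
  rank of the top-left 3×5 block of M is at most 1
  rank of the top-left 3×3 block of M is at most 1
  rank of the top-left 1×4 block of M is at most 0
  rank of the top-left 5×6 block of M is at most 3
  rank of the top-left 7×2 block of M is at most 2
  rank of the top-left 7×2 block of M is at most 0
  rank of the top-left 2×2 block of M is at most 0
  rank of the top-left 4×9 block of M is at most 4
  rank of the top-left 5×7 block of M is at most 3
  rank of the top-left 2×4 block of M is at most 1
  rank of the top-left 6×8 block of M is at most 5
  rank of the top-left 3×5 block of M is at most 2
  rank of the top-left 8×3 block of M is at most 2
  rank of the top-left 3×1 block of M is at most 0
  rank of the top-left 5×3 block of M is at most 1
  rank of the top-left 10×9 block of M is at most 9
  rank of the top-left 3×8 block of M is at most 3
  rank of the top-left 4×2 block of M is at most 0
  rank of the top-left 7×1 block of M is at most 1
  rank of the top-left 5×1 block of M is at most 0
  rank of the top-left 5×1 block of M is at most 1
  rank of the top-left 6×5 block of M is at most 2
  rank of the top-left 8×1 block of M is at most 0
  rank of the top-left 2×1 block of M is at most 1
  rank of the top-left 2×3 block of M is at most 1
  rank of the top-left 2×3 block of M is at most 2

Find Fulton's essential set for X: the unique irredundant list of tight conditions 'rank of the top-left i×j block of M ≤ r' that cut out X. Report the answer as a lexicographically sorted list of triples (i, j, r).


Propagating the 39 rank bounds to every northwest block:

  row 1: 0, 0, 0, 0, 0, 0, 0, 1, 1, 1
  row 2: 0, 0, 1, 1, 1, 1, 1, 2, 2, 2
  row 3: 0, 0, 1, 1, 1, 2, 2, 3, 3, 3
  row 4: 0, 0, 1, 2, 2, 3, 3, 4, 4, 4
  row 5: 0, 0, 1, 2, 2, 3, 3, 4, 5, 5
  row 6: 0, 0, 1, 2, 2, 3, 4, 5, 6, 6
  row 7: 0, 0, 1, 2, 3, 4, 5, 6, 7, 7
  row 8: 0, 1, 2, 3, 4, 5, 6, 7, 8, 8
  row 9: 1, 2, 3, 4, 5, 6, 7, 8, 9, 9
  row 10: 1, 2, 3, 4, 5, 6, 7, 8, 9, 10

the unique w with this rank table is (8, 3, 6, 4, 9, 7, 5, 2, 1, 10).

6 SE-corners of the 25-cell Rothe diagram give Ess(w):

[(1, 7, 0), (3, 5, 1), (5, 7, 3), (6, 5, 2), (7, 2, 0), (8, 1, 0)]


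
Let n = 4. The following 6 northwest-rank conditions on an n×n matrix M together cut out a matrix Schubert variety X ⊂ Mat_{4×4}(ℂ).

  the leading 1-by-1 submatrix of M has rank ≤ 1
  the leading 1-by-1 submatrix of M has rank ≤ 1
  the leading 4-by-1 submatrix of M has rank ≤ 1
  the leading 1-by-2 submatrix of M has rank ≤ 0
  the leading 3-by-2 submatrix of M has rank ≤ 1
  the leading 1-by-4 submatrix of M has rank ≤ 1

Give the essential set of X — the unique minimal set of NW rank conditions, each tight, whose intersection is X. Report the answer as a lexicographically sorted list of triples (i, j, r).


Reconstructing r_w from the 6 given conditions:

  R[1]: 0 0 1 1
  R[2]: 1 1 2 2
  R[3]: 1 1 2 3
  R[4]: 1 2 3 4

second differences of R give the permutation w = (3, 1, 4, 2).

Fulton essential set (2 of the 3 Rothe cells):

[(1, 2, 0), (3, 2, 1)]


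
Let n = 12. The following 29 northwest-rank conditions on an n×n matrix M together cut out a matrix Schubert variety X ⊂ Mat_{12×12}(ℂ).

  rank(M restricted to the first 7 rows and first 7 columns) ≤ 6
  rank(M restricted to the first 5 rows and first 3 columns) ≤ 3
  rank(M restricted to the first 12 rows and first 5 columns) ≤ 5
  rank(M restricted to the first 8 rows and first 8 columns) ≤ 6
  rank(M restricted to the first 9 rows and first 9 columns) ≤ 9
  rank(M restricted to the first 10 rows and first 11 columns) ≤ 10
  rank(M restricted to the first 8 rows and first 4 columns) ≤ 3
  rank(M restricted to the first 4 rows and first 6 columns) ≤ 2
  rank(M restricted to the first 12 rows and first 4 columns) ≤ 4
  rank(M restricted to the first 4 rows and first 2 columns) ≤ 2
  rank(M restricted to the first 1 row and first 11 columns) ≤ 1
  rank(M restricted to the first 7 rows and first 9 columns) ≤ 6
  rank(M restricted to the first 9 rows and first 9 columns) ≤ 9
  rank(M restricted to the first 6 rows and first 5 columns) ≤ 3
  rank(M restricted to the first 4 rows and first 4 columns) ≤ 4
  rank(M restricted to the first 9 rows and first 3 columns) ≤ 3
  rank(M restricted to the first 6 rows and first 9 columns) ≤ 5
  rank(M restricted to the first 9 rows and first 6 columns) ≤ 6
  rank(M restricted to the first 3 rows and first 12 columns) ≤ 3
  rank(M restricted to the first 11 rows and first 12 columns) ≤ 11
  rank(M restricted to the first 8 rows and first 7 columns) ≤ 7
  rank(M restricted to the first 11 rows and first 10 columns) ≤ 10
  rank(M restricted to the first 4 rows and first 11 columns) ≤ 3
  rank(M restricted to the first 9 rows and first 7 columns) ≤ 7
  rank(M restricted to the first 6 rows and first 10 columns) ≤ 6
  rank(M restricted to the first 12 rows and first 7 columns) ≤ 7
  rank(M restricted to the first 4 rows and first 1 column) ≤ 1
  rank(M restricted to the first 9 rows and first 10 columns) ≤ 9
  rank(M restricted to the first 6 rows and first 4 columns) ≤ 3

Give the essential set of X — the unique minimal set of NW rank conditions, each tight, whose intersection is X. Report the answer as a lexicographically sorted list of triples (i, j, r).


Computing R[i][j] = min implied NW-rank bound (n=12, 29 conditions):

  1, 1, 1, 1, 1, 1, 1, 1, 1, 1, 1, 1
  1, 2, 2, 2, 2, 2, 2, 2, 2, 2, 2, 2
  1, 2, 2, 2, 2, 2, 3, 3, 3, 3, 3, 3
  1, 2, 2, 2, 2, 2, 3, 3, 3, 3, 3, 4
  1, 2, 3, 3, 3, 3, 4, 4, 4, 4, 4, 5
  1, 2, 3, 3, 3, 4, 5, 5, 5, 5, 5, 6
  1, 2, 3, 3, 4, 5, 6, 6, 6, 6, 6, 7
  1, 2, 3, 3, 4, 5, 6, 6, 7, 7, 7, 8
  1, 2, 3, 4, 5, 6, 7, 7, 8, 8, 8, 9
  1, 2, 3, 4, 5, 6, 7, 8, 9, 9, 9, 10
  1, 2, 3, 4, 5, 6, 7, 8, 9, 10, 10, 11
  1, 2, 3, 4, 5, 6, 7, 8, 9, 10, 11, 12

giving w = (1, 2, 7, 12, 3, 6, 5, 9, 4, 8, 10, 11) via Δ²R.

ℓ(w)=17; the 5 essential cells (i,j,r):

[(4, 6, 2), (4, 11, 3), (6, 5, 3), (8, 4, 3), (8, 8, 6)]


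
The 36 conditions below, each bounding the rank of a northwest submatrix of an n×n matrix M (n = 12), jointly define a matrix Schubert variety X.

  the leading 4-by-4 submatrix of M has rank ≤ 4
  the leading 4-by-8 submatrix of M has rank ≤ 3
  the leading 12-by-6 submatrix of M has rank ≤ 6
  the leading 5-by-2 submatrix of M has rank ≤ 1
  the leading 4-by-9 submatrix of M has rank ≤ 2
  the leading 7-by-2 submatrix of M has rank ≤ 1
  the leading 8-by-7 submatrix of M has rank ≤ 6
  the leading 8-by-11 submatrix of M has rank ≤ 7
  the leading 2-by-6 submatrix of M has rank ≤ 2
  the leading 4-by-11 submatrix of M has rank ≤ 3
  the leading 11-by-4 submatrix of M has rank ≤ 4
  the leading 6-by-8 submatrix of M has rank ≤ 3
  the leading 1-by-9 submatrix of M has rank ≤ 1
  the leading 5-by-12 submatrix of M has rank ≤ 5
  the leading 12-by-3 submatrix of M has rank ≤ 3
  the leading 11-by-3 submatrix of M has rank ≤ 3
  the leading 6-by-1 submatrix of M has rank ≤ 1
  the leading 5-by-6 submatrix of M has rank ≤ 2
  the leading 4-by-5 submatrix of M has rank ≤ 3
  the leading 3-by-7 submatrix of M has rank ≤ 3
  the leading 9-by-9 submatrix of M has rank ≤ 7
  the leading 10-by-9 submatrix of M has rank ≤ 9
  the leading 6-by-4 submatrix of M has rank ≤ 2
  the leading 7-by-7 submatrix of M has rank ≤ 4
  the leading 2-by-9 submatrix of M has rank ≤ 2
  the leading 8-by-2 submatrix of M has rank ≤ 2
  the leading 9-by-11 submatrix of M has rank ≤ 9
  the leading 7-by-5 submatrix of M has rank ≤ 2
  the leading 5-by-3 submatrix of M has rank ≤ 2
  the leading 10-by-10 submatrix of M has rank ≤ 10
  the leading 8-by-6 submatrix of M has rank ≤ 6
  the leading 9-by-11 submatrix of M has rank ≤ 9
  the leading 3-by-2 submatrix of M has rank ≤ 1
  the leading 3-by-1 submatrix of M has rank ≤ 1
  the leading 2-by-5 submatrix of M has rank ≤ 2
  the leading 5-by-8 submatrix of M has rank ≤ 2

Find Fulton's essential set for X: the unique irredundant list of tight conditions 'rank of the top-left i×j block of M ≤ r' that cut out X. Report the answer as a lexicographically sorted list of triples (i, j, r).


Propagating the 36 rank bounds to every northwest block:

  R[1]: 1, 1, 1, 1, 1, 1, 1, 1, 1, 1, 1, 1
  R[2]: 1, 1, 2, 2, 2, 2, 2, 2, 2, 2, 2, 2
  R[3]: 1, 1, 2, 2, 2, 2, 2, 2, 2, 3, 3, 3
  R[4]: 1, 1, 2, 2, 2, 2, 2, 2, 2, 3, 3, 4
  R[5]: 1, 1, 2, 2, 2, 2, 2, 2, 3, 4, 4, 5
  R[6]: 1, 1, 2, 2, 2, 3, 3, 3, 4, 5, 5, 6
  R[7]: 1, 1, 2, 2, 2, 3, 4, 4, 5, 6, 6, 7
  R[8]: 1, 2, 3, 3, 3, 4, 5, 5, 6, 7, 7, 8
  R[9]: 1, 2, 3, 4, 4, 5, 6, 6, 7, 8, 8, 9
  R[10]: 1, 2, 3, 4, 5, 6, 7, 7, 8, 9, 9, 10
  R[11]: 1, 2, 3, 4, 5, 6, 7, 8, 9, 10, 10, 11
  R[12]: 1, 2, 3, 4, 5, 6, 7, 8, 9, 10, 11, 12

so w = (1, 3, 10, 12, 9, 6, 7, 2, 4, 5, 8, 11).

Fulton essential set (5 of the 28 Rothe cells):

[(4, 9, 2), (4, 11, 3), (5, 8, 2), (7, 2, 1), (7, 5, 2)]


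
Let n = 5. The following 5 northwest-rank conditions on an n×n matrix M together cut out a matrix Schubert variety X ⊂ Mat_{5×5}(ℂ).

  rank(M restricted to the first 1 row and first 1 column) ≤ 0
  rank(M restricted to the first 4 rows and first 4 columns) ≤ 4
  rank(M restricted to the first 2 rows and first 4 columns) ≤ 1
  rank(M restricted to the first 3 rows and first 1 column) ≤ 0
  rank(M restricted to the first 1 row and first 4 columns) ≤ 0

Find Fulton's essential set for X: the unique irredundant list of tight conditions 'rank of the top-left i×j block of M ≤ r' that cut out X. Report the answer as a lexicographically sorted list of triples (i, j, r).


Propagating the 5 rank bounds to every northwest block:

  0  0  0  0  1
  0  1  1  1  2
  0  1  2  2  3
  1  2  3  3  4
  1  2  3  4  5

so w = (5, 2, 3, 1, 4).

ℓ(w)=6; the 2 essential cells (i,j,r):

[(1, 4, 0), (3, 1, 0)]


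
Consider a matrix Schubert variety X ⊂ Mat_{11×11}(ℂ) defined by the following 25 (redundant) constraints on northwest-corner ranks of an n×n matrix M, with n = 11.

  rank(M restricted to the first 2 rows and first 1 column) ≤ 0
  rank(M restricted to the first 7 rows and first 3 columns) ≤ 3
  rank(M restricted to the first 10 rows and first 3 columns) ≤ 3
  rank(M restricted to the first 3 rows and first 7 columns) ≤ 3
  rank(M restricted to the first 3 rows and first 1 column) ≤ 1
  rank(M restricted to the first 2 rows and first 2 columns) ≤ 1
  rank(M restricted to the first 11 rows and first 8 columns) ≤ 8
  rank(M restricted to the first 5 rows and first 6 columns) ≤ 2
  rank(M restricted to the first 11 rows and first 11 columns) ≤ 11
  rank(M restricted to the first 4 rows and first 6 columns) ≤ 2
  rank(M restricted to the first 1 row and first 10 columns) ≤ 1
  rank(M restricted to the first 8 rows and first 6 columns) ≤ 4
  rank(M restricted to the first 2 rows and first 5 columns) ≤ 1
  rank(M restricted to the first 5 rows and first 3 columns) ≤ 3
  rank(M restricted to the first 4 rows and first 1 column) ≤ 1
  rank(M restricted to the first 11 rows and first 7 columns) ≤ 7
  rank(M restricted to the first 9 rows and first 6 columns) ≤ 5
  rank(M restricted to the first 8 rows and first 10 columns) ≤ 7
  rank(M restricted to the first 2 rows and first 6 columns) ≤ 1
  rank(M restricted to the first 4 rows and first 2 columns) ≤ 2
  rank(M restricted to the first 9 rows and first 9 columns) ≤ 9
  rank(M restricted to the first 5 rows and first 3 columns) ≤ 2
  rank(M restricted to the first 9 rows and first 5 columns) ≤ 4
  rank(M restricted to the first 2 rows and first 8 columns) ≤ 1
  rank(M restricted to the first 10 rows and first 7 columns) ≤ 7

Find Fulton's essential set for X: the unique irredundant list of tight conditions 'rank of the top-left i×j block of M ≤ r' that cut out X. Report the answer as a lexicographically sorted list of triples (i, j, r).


Rank table r_w(11×11) implied by the 25 constraints:

  row 1: 0, 1, 1, 1, 1, 1, 1, 1, 1, 1, 1
  row 2: 0, 1, 1, 1, 1, 1, 1, 1, 2, 2, 2
  row 3: 1, 2, 2, 2, 2, 2, 2, 2, 3, 3, 3
  row 4: 1, 2, 2, 2, 2, 2, 3, 3, 4, 4, 4
  row 5: 1, 2, 2, 2, 2, 2, 3, 4, 5, 5, 5
  row 6: 1, 2, 3, 3, 3, 3, 4, 5, 6, 6, 6
  row 7: 1, 2, 3, 4, 4, 4, 5, 6, 7, 7, 7
  row 8: 1, 2, 3, 4, 4, 4, 5, 6, 7, 7, 8
  row 9: 1, 2, 3, 4, 4, 5, 6, 7, 8, 8, 9
  row 10: 1, 2, 3, 4, 5, 6, 7, 8, 9, 9, 10
  row 11: 1, 2, 3, 4, 5, 6, 7, 8, 9, 10, 11

the unique w with this rank table is (2, 9, 1, 7, 8, 3, 4, 11, 6, 5, 10).

ℓ(w)=20; the 6 essential cells (i,j,r):

[(2, 1, 0), (2, 8, 1), (5, 6, 2), (8, 6, 4), (8, 10, 7), (9, 5, 4)]


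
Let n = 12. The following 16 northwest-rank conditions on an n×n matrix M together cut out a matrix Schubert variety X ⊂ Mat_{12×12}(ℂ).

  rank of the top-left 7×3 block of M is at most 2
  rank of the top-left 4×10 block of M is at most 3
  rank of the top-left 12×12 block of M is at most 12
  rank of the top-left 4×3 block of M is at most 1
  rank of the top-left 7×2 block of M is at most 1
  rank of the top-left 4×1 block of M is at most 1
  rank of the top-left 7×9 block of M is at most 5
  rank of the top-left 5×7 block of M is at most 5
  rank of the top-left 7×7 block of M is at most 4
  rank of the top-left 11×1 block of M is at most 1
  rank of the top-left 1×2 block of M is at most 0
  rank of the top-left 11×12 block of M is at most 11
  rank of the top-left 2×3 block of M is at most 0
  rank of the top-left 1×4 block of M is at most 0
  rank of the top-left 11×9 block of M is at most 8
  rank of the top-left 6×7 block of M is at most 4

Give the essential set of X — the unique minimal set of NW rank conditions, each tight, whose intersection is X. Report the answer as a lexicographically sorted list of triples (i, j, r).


The tightest implied rank at each (i,j), from the 16 conditions:

  0 0 0 0 1 1 1 1 1 1 1 1
  0 0 0 1 2 2 2 2 2 2 2 2
  1 1 1 2 3 3 3 3 3 3 3 3
  1 1 1 2 3 3 3 3 3 3 4 4
  1 1 2 3 4 4 4 4 4 4 5 5
  1 1 2 3 4 4 4 5 5 5 6 6
  1 1 2 3 4 4 4 5 5 6 7 7
  1 2 3 4 5 5 5 6 6 7 8 8
  1 2 3 4 5 6 6 7 7 8 9 9
  1 2 3 4 5 6 7 8 8 9 10 10
  1 2 3 4 5 6 7 8 8 9 10 11
  1 2 3 4 5 6 7 8 9 10 11 12

second differences of R give the permutation w = (5, 4, 1, 11, 3, 8, 10, 2, 6, 7, 12, 9).

ℓ(w)=23; the 8 essential cells (i,j,r):

[(1, 4, 0), (2, 3, 0), (4, 3, 1), (4, 10, 3), (7, 2, 1), (7, 7, 4), (7, 9, 5), (11, 9, 8)]


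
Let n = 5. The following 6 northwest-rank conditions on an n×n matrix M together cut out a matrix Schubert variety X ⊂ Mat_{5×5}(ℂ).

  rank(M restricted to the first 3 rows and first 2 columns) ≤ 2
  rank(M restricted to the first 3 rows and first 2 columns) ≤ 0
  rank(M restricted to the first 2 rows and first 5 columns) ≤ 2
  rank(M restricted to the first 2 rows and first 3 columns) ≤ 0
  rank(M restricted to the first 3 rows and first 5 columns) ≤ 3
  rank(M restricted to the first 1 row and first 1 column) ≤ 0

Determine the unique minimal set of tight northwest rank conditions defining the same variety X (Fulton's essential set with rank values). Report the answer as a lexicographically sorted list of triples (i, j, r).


Recovering R(i,j) via the rank-extension bound from the 6 conditions:

  0, 0, 0, 1, 1
  0, 0, 0, 1, 2
  0, 0, 1, 2, 3
  1, 1, 2, 3, 4
  1, 2, 3, 4, 5

second differences of R give the permutation w = (4, 5, 3, 1, 2).

Fulton essential set (2 of the 8 Rothe cells):

[(2, 3, 0), (3, 2, 0)]


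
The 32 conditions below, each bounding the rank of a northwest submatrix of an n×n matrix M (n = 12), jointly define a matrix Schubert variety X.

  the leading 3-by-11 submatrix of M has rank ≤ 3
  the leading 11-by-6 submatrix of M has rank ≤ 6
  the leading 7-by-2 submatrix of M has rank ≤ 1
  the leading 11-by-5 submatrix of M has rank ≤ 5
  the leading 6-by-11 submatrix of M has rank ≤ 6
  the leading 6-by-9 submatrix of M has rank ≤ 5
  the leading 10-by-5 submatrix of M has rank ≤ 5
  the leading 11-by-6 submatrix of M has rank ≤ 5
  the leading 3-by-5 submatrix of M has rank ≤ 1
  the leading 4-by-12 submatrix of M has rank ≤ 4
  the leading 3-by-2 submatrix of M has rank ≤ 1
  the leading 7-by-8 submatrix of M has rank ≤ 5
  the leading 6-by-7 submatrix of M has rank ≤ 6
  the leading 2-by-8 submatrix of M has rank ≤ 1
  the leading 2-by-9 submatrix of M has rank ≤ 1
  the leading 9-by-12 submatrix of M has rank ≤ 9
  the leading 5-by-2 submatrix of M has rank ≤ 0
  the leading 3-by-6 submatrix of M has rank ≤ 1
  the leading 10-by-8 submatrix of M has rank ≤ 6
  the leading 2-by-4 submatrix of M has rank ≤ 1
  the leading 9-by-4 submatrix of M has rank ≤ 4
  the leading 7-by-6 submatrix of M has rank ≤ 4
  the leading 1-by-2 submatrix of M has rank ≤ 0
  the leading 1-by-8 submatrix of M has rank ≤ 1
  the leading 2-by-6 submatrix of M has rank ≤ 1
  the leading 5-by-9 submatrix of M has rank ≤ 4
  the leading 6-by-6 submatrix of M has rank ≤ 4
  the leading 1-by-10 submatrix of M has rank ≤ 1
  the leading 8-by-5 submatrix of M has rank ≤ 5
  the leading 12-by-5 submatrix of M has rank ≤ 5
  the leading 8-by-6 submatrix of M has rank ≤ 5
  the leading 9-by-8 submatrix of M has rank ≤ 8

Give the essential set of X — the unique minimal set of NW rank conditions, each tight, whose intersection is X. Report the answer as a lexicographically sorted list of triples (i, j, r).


Propagating the 32 rank bounds to every northwest block:

  i=1: 0 0 1 1 1 1 1 1 1 1 1 1
  i=2: 0 0 1 1 1 1 1 1 1 2 2 2
  i=3: 0 0 1 1 1 1 2 2 2 3 3 3
  i=4: 0 0 1 2 2 2 3 3 3 4 4 4
  i=5: 0 0 1 2 3 3 4 4 4 5 5 5
  i=6: 1 1 2 3 4 4 5 5 5 6 6 6
  i=7: 1 1 2 3 4 4 5 5 6 7 7 7
  i=8: 1 2 3 4 5 5 6 6 7 8 8 8
  i=9: 1 2 3 4 5 5 6 6 7 8 9 9
  i=10: 1 2 3 4 5 5 6 6 7 8 9 10
  i=11: 1 2 3 4 5 5 6 7 8 9 10 11
  i=12: 1 2 3 4 5 6 7 8 9 10 11 12

giving w = (3, 10, 7, 4, 5, 1, 9, 2, 11, 12, 8, 6) via Δ²R.

ℓ(w)=27; the 8 essential cells (i,j,r):

[(2, 9, 1), (3, 6, 1), (5, 2, 0), (7, 2, 1), (7, 6, 4), (7, 8, 5), (10, 8, 6), (11, 6, 5)]


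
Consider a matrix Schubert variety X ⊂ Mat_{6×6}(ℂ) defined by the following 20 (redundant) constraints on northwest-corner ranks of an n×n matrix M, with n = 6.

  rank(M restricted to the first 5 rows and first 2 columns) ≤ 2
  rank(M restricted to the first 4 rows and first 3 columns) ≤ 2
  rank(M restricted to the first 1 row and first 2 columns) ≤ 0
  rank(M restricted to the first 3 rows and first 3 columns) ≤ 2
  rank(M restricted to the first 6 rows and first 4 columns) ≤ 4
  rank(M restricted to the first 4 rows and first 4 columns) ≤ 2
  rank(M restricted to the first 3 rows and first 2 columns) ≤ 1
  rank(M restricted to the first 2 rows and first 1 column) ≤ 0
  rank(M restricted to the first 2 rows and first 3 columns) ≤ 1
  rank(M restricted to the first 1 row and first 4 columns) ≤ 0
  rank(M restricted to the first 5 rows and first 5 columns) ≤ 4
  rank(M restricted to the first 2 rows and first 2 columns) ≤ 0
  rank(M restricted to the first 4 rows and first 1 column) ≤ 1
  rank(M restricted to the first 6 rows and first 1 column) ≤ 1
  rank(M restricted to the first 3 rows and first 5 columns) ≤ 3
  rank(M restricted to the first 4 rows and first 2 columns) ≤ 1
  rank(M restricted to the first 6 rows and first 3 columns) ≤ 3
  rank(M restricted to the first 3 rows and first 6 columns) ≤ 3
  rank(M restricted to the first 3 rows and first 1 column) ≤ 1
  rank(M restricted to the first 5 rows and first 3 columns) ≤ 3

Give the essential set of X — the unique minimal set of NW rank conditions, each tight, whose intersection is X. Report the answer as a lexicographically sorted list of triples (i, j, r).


The tightest implied rank at each (i,j), from the 20 conditions:

  0  0  0  0  1  1
  0  0  1  1  2  2
  1  1  2  2  3  3
  1  1  2  2  3  4
  1  2  3  3  4  5
  1  2  3  4  5  6

reading off 1-entries of Δ²R: w = (5, 3, 1, 6, 2, 4).

4 SE-corners of the 8-cell Rothe diagram give Ess(w):

[(1, 4, 0), (2, 2, 0), (4, 2, 1), (4, 4, 2)]


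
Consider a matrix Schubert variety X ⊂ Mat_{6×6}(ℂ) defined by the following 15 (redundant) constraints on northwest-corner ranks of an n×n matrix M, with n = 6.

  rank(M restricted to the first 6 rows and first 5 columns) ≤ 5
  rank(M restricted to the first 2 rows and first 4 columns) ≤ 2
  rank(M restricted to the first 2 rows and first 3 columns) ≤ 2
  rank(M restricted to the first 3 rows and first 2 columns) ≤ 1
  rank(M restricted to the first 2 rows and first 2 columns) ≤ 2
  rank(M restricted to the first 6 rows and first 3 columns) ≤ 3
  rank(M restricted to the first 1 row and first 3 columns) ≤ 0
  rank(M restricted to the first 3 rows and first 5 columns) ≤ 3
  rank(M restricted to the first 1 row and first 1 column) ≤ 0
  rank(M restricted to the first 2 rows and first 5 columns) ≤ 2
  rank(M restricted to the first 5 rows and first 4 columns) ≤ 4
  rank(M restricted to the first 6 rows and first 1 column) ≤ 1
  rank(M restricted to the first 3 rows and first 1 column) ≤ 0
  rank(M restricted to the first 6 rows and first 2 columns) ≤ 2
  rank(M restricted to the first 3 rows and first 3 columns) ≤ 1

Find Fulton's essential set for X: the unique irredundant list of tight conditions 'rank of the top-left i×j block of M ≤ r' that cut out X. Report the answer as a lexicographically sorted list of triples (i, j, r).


Computing R[i][j] = min implied NW-rank bound (n=6, 15 conditions):

  R[1]: 0 0 0 1 1 1
  R[2]: 0 1 1 2 2 2
  R[3]: 0 1 1 2 3 3
  R[4]: 1 2 2 3 4 4
  R[5]: 1 2 3 4 5 5
  R[6]: 1 2 3 4 5 6

giving w = (4, 2, 5, 1, 3, 6) via Δ²R.

Rothe diagram D(w) (6 cells), 3 SE-corners (essential conditions):

[(1, 3, 0), (3, 1, 0), (3, 3, 1)]


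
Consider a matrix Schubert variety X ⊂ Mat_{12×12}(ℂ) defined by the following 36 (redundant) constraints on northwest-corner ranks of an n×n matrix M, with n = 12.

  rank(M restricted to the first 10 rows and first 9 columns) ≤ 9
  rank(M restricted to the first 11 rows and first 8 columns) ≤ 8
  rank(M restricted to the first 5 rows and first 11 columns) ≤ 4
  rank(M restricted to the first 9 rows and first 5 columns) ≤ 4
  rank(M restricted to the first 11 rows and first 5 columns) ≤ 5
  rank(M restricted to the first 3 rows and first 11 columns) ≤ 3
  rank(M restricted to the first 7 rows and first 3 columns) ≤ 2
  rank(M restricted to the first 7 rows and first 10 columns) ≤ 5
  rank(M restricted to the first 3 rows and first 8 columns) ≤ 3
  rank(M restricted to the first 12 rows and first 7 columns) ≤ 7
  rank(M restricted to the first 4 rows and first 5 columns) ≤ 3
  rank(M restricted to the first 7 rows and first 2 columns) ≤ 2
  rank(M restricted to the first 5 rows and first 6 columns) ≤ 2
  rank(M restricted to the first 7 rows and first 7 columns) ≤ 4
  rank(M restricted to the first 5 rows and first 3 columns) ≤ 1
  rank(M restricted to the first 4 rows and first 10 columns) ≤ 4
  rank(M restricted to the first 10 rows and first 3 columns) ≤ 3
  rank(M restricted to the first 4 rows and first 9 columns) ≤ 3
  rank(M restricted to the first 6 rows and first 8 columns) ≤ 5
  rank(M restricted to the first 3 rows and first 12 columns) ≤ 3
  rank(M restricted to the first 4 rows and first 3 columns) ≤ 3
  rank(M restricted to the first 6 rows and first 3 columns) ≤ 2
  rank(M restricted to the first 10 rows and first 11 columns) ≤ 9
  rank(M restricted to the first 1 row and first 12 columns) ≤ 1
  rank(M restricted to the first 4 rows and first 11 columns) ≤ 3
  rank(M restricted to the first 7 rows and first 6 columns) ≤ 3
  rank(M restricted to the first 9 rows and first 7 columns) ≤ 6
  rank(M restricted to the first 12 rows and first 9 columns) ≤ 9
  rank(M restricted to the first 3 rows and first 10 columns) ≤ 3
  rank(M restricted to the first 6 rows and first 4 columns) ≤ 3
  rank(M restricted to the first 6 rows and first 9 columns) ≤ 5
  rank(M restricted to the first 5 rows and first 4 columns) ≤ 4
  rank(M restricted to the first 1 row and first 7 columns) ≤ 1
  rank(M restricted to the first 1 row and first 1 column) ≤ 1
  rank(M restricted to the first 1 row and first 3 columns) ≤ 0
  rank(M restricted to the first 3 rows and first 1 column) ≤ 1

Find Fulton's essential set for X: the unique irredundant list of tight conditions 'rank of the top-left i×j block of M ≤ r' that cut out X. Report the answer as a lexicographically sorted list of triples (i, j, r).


Computing R[i][j] = min implied NW-rank bound (n=12, 36 conditions):

  row 1: 0 0 0 1 1 1 1 1 1 1 1 1
  row 2: 1 1 1 2 2 2 2 2 2 2 2 2
  row 3: 1 1 1 2 2 2 3 3 3 3 3 3
  row 4: 1 1 1 2 2 2 3 3 3 3 3 4
  row 5: 1 1 1 2 2 2 3 4 4 4 4 5
  row 6: 1 2 2 3 3 3 4 5 5 5 5 6
  row 7: 1 2 2 3 3 3 4 5 5 5 6 7
  row 8: 1 2 3 4 4 4 5 6 6 6 7 8
  row 9: 1 2 3 4 4 5 6 7 7 7 8 9
  row 10: 1 2 3 4 5 6 7 8 8 8 9 10
  row 11: 1 2 3 4 5 6 7 8 9 9 10 11
  row 12: 1 2 3 4 5 6 7 8 9 10 11 12

second differences of R give the permutation w = (4, 1, 7, 12, 8, 2, 11, 3, 6, 5, 9, 10).

|D(w)|=25, |Ess(w)|=8:

[(1, 3, 0), (4, 11, 3), (5, 3, 1), (5, 6, 2), (7, 3, 2), (7, 6, 3), (7, 10, 5), (9, 5, 4)]


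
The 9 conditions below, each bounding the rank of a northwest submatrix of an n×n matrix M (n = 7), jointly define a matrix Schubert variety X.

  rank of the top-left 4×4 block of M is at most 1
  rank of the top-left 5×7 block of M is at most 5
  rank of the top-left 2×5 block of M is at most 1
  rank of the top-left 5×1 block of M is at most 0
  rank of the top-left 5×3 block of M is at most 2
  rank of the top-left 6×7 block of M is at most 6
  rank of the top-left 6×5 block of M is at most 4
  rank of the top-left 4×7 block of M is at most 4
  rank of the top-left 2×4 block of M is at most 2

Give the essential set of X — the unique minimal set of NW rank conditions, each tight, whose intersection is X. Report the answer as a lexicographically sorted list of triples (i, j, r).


Reconstructing r_w from the 9 given conditions:

  row 1: 0 | 1 | 1 | 1 | 1 | 1 | 1
  row 2: 0 | 1 | 1 | 1 | 1 | 2 | 2
  row 3: 0 | 1 | 1 | 1 | 2 | 3 | 3
  row 4: 0 | 1 | 1 | 1 | 2 | 3 | 4
  row 5: 0 | 1 | 2 | 2 | 3 | 4 | 5
  row 6: 1 | 2 | 3 | 3 | 4 | 5 | 6
  row 7: 1 | 2 | 3 | 4 | 5 | 6 | 7

the unique w with this rank table is (2, 6, 5, 7, 3, 1, 4).

ℓ(w)=12; the 3 essential cells (i,j,r):

[(2, 5, 1), (4, 4, 1), (5, 1, 0)]


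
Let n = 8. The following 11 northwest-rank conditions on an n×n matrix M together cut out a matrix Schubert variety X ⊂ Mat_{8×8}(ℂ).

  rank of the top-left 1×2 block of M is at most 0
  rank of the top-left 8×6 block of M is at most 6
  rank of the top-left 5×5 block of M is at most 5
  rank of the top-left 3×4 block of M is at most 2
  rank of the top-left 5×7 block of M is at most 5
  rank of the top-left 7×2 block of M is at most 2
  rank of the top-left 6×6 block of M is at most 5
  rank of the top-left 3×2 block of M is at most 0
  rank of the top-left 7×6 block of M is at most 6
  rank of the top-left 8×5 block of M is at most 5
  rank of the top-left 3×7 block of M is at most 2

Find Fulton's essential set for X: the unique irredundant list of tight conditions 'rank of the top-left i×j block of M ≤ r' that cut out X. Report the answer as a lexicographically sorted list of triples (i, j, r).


Computing R[i][j] = min implied NW-rank bound (n=8, 11 conditions):

  0 | 0 | 1 | 1 | 1 | 1 | 1 | 1
  0 | 0 | 1 | 2 | 2 | 2 | 2 | 2
  0 | 0 | 1 | 2 | 2 | 2 | 2 | 3
  1 | 1 | 2 | 3 | 3 | 3 | 3 | 4
  1 | 2 | 3 | 4 | 4 | 4 | 4 | 5
  1 | 2 | 3 | 4 | 5 | 5 | 5 | 6
  1 | 2 | 3 | 4 | 5 | 6 | 6 | 7
  1 | 2 | 3 | 4 | 5 | 6 | 7 | 8

so w = (3, 4, 8, 1, 2, 5, 6, 7).

|D(w)|=9, |Ess(w)|=2:

[(3, 2, 0), (3, 7, 2)]
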